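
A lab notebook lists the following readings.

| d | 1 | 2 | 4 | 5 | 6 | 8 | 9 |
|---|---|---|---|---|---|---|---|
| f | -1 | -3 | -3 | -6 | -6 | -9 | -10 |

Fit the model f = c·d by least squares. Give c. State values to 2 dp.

From the data, Σd·d = 227.
For Mᵀf: Σd·f = -247.
c = (-247)/227 = -1.08811.

c = -1.09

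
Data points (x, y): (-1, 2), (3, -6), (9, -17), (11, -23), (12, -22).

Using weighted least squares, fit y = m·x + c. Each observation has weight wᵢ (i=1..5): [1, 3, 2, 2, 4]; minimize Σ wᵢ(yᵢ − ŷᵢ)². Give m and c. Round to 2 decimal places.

m = -1.88, c = -0.27

Sums needed: Σwᵢ·x·x = 1008, Σwᵢ·x = 96, Σwᵢ·1 = 12.
And Σwᵢ·x·y = -1924, Σwᵢ·y = -184.
Normal equations: [[1008, 96]; [96, 12]]·[m, c]ᵀ = [-1924, -184]ᵀ.
Eliminating c: 12·(row 1) − 96·(row 2) gives 2880·m = 12·(-1924) − 96·(-184) = -5424, so m = -113/60.
Then c = ((-184) − 96·(-113/60))/12 = -4/15.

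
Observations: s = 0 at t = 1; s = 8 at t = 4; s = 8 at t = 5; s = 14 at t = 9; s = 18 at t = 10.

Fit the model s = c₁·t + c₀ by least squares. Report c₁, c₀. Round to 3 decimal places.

c₁ = 1.818, c₀ = -0.942

Entries of AᵀA: Σt·t = 223, Σt = 29, Σ1 = 5.
Right-hand side: Σt·s = 378, Σs = 48.
Normal equations: [[223, 29]; [29, 5]]·[c₁, c₀]ᵀ = [378, 48]ᵀ.
Eliminating c₀: 5·(row 1) − 29·(row 2) gives 274·c₁ = 5·378 − 29·48 = 498, so c₁ = 249/137.
Then c₀ = (48 − 29·(249/137))/5 = -129/137.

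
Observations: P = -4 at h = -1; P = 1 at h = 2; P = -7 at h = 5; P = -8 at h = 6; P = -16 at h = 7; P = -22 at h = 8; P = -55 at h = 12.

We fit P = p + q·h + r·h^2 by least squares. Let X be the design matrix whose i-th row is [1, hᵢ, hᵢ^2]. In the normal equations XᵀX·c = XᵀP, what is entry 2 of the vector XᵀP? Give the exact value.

Entry 2 ↔ basis h, so (XᵀP)_{2} = Σᵢ (h)·Pᵢ = (-1)·(-4) + (2)·(1) + (5)·(-7) + (6)·(-8) + (7)·(-16) + (8)·(-22) + (12)·(-55) = -1025.

-1025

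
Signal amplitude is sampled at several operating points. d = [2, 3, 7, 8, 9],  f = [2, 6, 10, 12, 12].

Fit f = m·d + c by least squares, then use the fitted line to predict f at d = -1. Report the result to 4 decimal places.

f̂ = -0.7835

Setting ∂/∂m … = 0 gives: 207·m + 29·c = 296;  29·m + 5·c = 42.
(Σd·d = 207, Σd = 29, Σ1 = 5, Σd·f = 296, Σf = 42.)
Eliminating c: 5·(row 1) − 29·(row 2) gives 194·m = 5·296 − 29·42 = 262, so m = 131/97.
Then c = (42 − 29·(131/97))/5 = 55/97.
At d = -1: f̂ = (131/97)·(-1) + (55/97)·(1) = -76/97.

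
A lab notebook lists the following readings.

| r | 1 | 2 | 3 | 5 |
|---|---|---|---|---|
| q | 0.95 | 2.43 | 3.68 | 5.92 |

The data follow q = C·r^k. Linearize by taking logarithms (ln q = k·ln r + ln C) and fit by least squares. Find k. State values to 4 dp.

Let Y = ln q. Fitting Y = k·ln r + ln C by least squares:
Σln r = 3.4012, Σ(ln r)² = 4.2777, Σln q = 3.9178, Σln r·ln q = 4.9090.
Equations: 4.2777·k + 3.4012·ln C = 4.9090;  3.4012·k + 4·ln C = 3.9178.
Slope k = (n·Σln r·ln q − Σln r·Σln q)/(n·Σ(ln r)² − (Σln r)²) = (4·4.9090 − 3.4012·3.9178)/5.5426 = 1.13853; ln C = (Σln q − k·Σln r)/n = 0.01137.

k = 1.1385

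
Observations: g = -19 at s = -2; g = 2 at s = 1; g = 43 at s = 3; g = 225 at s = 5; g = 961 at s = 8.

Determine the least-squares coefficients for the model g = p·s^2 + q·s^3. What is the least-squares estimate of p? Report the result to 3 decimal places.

p = -1.053

Sums needed: Σs^2·s^2 = 4819, Σs^2·s^3 = 36105, Σs^3·s^3 = 278563.
And Σs^2·g = 67442, Σs^3·g = 521472.
Eliminating q: 278563·(row 1) − 36105·(row 2) gives 38824072·p = 278563·67442 − 36105·521472 = -40900714, so p = -20450357/19412036.
Then q = (521472 − 36105·(-20450357/19412036))/278563 = 38990079/19412036.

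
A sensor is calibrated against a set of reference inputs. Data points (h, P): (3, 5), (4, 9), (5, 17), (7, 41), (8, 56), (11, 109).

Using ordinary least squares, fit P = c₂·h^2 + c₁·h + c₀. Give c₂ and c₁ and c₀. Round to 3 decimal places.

From the data, Σh^2·h^2 = 22100, Σh^2·h = 2402, Σh^2 = 284, Σh·h = 284, Σh = 38, Σ1 = 6.
Moment sums: Σh^2·P = 19396, Σh·P = 2070, ΣP = 237.
MᵀM·[c₂, c₁, c₀]ᵀ = MᵀP becomes [[22100, 2402, 284]; [2402, 284, 38]; [284, 38, 6]]·[c₂, c₁, c₀]ᵀ = [19396, 2070, 237]ᵀ.
Inverting the 3×3 Gram matrix, [c₂, c₁, c₀]ᵀ = [3325/3342, -6028/8355, -16839/5570]ᵀ.

c₂ = 0.995, c₁ = -0.721, c₀ = -3.023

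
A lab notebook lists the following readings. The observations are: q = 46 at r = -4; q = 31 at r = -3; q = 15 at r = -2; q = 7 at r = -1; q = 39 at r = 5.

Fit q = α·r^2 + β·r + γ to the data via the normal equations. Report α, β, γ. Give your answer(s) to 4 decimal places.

α = 2.0675, β = -2.9280, γ = 1.9298

Entries of XᵀX: Σr^2·r^2 = 979, Σr^2·r = 25, Σr^2 = 55, Σr·r = 55, Σr = -5, Σ1 = 5.
Right-hand side: Σr^2·q = 2057, Σr·q = -119, Σq = 138.
Normal equations: [[979, 25, 55]; [25, 55, -5]; [55, -5, 5]]·[α, β, γ]ᵀ = [2057, -119, 138]ᵀ.
Row-reducing yields α = 2543/1230, β = -18007/6150, γ = 1978/1025.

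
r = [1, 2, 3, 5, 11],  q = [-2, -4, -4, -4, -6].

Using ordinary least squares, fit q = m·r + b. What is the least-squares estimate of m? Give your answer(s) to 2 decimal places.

Normal-equation sums: Σr·r = 160, Σr = 22, Σ1 = 5.
For Aᵀq: Σr·q = -108, Σq = -20.
Determinant 160·5 − 22² = 316.
m = ((-108)·5 − 22·(-20))/316 = -25/79; b = (160·(-20) − 22·(-108))/316 = -206/79.

m = -0.32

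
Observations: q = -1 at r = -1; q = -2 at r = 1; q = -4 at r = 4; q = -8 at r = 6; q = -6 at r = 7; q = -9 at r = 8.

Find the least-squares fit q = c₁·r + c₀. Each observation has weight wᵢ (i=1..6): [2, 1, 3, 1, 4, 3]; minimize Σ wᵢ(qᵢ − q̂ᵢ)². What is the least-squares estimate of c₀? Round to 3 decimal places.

c₀ = -1.326

Entries of XᵀWX: Σwᵢ·r·r = 475, Σwᵢ·r = 69, Σwᵢ·1 = 14.
For XᵀWq: Σwᵢ·r·q = -480, Σwᵢ·q = -75.
XᵀWX·[c₁, c₀]ᵀ = XᵀWq becomes [[475, 69]; [69, 14]]·[c₁, c₀]ᵀ = [-480, -75]ᵀ.
Eliminating c₀: 14·(row 1) − 69·(row 2) gives 1889·c₁ = 14·(-480) − 69·(-75) = -1545, so c₁ = -1545/1889.
Then c₀ = ((-75) − 69·(-1545/1889))/14 = -2505/1889.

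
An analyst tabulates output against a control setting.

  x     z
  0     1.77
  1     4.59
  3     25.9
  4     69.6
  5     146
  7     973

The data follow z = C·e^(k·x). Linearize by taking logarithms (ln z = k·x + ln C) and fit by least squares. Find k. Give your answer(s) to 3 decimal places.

k = 0.895

With ln zᵢ as the transformed response and xᵢ as the regressor:
Over the data: Σx = 20.0000, Σ(x)² = 100.0000, Σln z = 21.4559, Σx·ln z = 101.3384.
Normal system: [[100.0000, 20.0000]; [20.0000, 6]]·[k, ln C]ᵀ = [101.3384, 21.4559]ᵀ.
Δ = 100.0000·6 − (20.0000)² = 200.0000; k = (101.3384·6 − 20.0000·21.4559)/200.0000 = 0.89457, ln C = (100.0000·21.4559 − 20.0000·101.3384)/200.0000 = 0.59409.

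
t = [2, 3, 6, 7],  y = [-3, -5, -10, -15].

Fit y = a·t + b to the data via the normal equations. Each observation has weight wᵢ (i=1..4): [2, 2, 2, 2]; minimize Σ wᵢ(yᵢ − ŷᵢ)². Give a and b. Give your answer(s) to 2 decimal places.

a = -2.21, b = 1.68

Compute the Gram sums: Σwᵢ·t·t = 196, Σwᵢ·t = 36, Σwᵢ·1 = 8.
For MᵀWy: Σwᵢ·t·y = -372, Σwᵢ·y = -66.
Determinant 196·8 − 36² = 272.
a = ((-372)·8 − 36·(-66))/272 = -75/34; b = (196·(-66) − 36·(-372))/272 = 57/34.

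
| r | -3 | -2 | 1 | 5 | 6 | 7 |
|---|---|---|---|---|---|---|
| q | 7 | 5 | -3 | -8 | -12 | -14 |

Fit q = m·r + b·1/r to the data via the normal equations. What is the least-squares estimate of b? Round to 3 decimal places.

b = -1.404

Normal-equation sums: Σr·r = 124, Σr·1/r = 6, Σ1/r·1/r = 31957/22050.
Right-hand side: Σr·q = -244, Σ1/r·q = -403/30.
Eliminating b: (31957/22050)·(row 1) − 6·(row 2) gives (1584434/11025)·m = (31957/22050)·(-244) − 6·(-403/30) = -3010139/11025, so m = -177067/93202.
Then b = ((-403/30) − 6·(-177067/93202))/(31957/22050) = -65415/46601.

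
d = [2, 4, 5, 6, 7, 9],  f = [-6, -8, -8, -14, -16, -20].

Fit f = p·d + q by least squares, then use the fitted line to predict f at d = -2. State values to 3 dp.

Normal-equation sums: Σd·d = 211, Σd = 33, Σ1 = 6.
And Σd·f = -460, Σf = -72.
So XᵀX·[p, q]ᵀ = Xᵀf: [[211, 33]; [33, 6]]·[p, q]ᵀ = [-460, -72]ᵀ.
Δ = 211·6 − 33² = 177.
p = ((-460)·6 − 33·(-72))/177 = -128/59; q = (211·(-72) − 33·(-460))/177 = -4/59.
At d = -2: f̂ = (-128/59)·(-2) + (-4/59)·(1) = 252/59.

f̂ = 4.271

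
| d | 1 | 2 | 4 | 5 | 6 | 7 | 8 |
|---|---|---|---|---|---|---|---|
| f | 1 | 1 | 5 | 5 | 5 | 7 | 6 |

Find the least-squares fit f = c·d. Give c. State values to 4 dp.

Sums needed: Σd·d = 195.
For Xᵀf: Σd·f = 175.
So XᵀX·[c]ᵀ = Xᵀf: [[195]]·[c]ᵀ = [175]ᵀ.
c = 175/195 = 0.897436.

c = 0.8974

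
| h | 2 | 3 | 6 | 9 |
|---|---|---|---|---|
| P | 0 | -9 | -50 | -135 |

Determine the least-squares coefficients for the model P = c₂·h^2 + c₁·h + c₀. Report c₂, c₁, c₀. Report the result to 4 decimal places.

c₂ = -2.2121, c₁ = 5.2667, c₀ = -2.9394

With design matrix X, XᵀX = [[7954, 980, 130]; [980, 130, 20]; [130, 20, 4]] and XᵀP = [-12816, -1542, -194]ᵀ.
Inverting the 3×3 Gram matrix, [c₂, c₁, c₀]ᵀ = [-73/33, 79/15, -97/33]ᵀ.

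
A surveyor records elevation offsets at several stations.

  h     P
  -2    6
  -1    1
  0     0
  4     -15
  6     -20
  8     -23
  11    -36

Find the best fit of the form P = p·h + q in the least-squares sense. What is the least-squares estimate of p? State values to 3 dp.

p = -3.093

Sums needed: Σh·h = 242, Σh = 26, Σ1 = 7.
For AᵀP: Σh·P = -773, ΣP = -87.
Normal equations: [[242, 26]; [26, 7]]·[p, q]ᵀ = [-773, -87]ᵀ.
det = 242·7 − 26² = 1018.
p = ((-773)·7 − 26·(-87))/1018 = -3149/1018; q = (242·(-87) − 26·(-773))/1018 = -478/509.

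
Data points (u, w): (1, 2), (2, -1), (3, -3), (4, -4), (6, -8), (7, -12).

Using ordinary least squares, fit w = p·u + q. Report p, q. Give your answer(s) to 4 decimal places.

p = -2.1366, q = 3.8571

Forming XᵀX = [[115, 23]; [23, 6]] and Xᵀw = [-157, -26]ᵀ gives XᵀX·[p, q]ᵀ = Xᵀw.
det = 115·6 − 23² = 161.
p = ((-157)·6 − 23·(-26))/161 = -344/161; q = (115·(-26) − 23·(-157))/161 = 27/7.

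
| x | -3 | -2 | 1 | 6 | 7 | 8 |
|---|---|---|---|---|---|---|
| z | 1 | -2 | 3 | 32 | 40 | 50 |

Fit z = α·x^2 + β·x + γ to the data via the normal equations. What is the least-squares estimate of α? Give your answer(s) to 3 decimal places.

From the data, Σx^2·x^2 = 7891, Σx^2·x = 1037, Σx^2 = 163, Σx·x = 163, Σx = 17, Σ1 = 6.
Moment sums: Σx^2·z = 6316, Σx·z = 876, Σz = 124.
So MᵀM·[α, β, γ]ᵀ = Mᵀz: [[7891, 1037, 163]; [1037, 163, 17]; [163, 17, 6]]·[α, β, γ]ᵀ = [6316, 876, 124]ᵀ.
Solving the 3×3 system (Gaussian elimination) gives α = 27511/50124, β = 91219/50124, γ = 2505/4177.

α = 0.549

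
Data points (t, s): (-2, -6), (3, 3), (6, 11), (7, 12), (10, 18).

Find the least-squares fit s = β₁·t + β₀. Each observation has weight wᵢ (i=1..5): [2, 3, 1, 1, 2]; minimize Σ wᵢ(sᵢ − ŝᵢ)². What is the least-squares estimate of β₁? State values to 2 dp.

β₁ = 2.03

Entries of MᵀWM: Σwᵢ·t·t = 320, Σwᵢ·t = 38, Σwᵢ·1 = 9.
And Σwᵢ·t·s = 561, Σwᵢ·s = 56.
MᵀWM·[β₁, β₀]ᵀ = MᵀWs becomes [[320, 38]; [38, 9]]·[β₁, β₀]ᵀ = [561, 56]ᵀ.
Eliminating β₀: 9·(row 1) − 38·(row 2) gives 1436·β₁ = 9·561 − 38·56 = 2921, so β₁ = 2921/1436.
Then β₀ = (56 − 38·(2921/1436))/9 = -1699/718.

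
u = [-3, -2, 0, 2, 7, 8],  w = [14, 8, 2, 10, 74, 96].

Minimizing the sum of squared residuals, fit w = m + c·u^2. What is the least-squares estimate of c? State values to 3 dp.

c = 1.463

Normal-equation sums: Σ1 = 6, Σu^2 = 130, Σu^2·u^2 = 6610.
For Aᵀw: Σw = 204, Σu^2·w = 9968.
Normal equations: [[6, 130]; [130, 6610]]·[m, c]ᵀ = [204, 9968]ᵀ.
Eliminating c: 6610·(row 1) − 130·(row 2) gives 22760·m = 6610·204 − 130·9968 = 52600, so m = 1315/569.
Then c = (9968 − 130·(1315/569))/6610 = 4161/2845.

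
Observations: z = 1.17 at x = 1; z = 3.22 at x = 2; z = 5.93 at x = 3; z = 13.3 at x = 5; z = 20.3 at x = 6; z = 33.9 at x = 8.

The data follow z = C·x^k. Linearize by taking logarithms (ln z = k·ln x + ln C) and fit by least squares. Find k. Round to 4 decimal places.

k = 1.6115

Linearized form: ln z = k·ln x + ln C. From the 6 transformed points,
Σln x = 7.2724, Σ(ln x)² = 11.8122, Σln z = 12.2282, Σln x·ln z = 19.6520.
Normal system: [[11.8122, 7.2724]; [7.2724, 6]]·[k, ln C]ᵀ = [19.6520, 12.2282]ᵀ.
Solving (det = 17.9853): k = 1.61152, ln C = 0.08477.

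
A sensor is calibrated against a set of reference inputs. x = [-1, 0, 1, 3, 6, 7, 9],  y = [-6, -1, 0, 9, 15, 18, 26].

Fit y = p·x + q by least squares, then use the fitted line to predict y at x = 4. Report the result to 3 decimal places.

ŷ = 10.010

From the data, Σx·x = 177, Σx = 25, Σ1 = 7.
For Aᵀy: Σx·y = 483, Σy = 61.
Determinant 177·7 − 25² = 614.
p = (483·7 − 25·61)/614 = 928/307; q = (177·61 − 25·483)/614 = -639/307.
At x = 4: ŷ = (928/307)·(4) + (-639/307)·(1) = 3073/307.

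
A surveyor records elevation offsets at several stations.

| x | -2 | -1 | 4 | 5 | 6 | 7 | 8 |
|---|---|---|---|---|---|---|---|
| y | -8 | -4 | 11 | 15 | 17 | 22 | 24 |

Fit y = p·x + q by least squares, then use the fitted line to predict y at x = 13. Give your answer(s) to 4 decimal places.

From the data, Σx·x = 195, Σx = 27, Σ1 = 7.
Right-hand side: Σx·y = 587, Σy = 77.
AᵀA·[p, q]ᵀ = Aᵀy becomes [[195, 27]; [27, 7]]·[p, q]ᵀ = [587, 77]ᵀ.
Eliminating q: 7·(row 1) − 27·(row 2) gives 636·p = 7·587 − 27·77 = 2030, so p = 1015/318.
Then q = (77 − 27·(1015/318))/7 = -139/106.
At x = 13: ŷ = (1015/318)·(13) + (-139/106)·(1) = 6389/159.

ŷ = 40.1824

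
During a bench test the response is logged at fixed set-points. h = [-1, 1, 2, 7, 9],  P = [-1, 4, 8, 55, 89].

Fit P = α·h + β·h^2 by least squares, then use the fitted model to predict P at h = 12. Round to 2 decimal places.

The normal system MᵀM·[α, β]ᵀ = MᵀP is [[136, 1080]; [1080, 8980]]·[α, β]ᵀ = [1207, 9939]ᵀ.
Determinant 136·8980 − 1080² = 54880.
α = (1207·8980 − 1080·9939)/54880 = 5237/2744; β = (136·9939 − 1080·1207)/54880 = 3009/3430.
At h = 12: P̂ = (5237/2744)·(12) + (3009/3430)·(144) = 511851/3430.

P̂ = 149.23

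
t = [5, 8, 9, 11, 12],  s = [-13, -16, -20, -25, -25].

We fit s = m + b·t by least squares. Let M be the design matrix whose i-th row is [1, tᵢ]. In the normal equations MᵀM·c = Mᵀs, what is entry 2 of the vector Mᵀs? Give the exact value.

-948

Entry 2 ↔ basis t, so (Mᵀs)_{2} = Σᵢ (t)·sᵢ = (5)·(-13) + (8)·(-16) + (9)·(-20) + (11)·(-25) + (12)·(-25) = -948.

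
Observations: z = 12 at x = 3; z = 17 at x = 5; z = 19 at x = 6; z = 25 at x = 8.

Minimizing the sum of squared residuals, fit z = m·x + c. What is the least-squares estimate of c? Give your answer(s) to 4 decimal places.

c = 4.0769

From the data, Σx·x = 134, Σx = 22, Σ1 = 4.
And Σx·z = 435, Σz = 73.
Eliminating c: 4·(row 1) − 22·(row 2) gives 52·m = 4·435 − 22·73 = 134, so m = 67/26.
Then c = (73 − 22·(67/26))/4 = 53/13.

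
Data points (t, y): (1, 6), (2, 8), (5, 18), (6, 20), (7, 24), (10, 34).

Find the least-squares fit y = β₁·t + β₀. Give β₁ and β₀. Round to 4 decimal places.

Normal-equation sums: Σt·t = 215, Σt = 31, Σ1 = 6.
Right-hand side: Σt·y = 740, Σy = 110.
Eliminating β₀: 6·(row 1) − 31·(row 2) gives 329·β₁ = 6·740 − 31·110 = 1030, so β₁ = 1030/329.
Then β₀ = (110 − 31·(1030/329))/6 = 710/329.

β₁ = 3.1307, β₀ = 2.1581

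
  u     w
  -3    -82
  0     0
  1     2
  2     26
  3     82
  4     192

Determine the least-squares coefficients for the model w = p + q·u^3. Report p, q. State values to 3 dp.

Setting ∂/∂p … = 0 gives: 6·p + 73·q = 220;  73·p + 5619·q = 16926.
(Σ1 = 6, Σu^3 = 73, Σu^3·u^3 = 5619, Σw = 220, Σu^3·w = 16926.)
Δ = 6·5619 − 73² = 28385.
p = (220·5619 − 73·16926)/28385 = 582/28385; q = (6·16926 − 73·220)/28385 = 85496/28385.

p = 0.021, q = 3.012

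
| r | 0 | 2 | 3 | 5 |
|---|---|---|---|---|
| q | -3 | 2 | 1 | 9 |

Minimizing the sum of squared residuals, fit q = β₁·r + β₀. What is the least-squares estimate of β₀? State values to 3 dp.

β₀ = -3.423

Normal-equation sums: Σr·r = 38, Σr = 10, Σ1 = 4.
Moment sums: Σr·q = 52, Σq = 9.
So AᵀA·[β₁, β₀]ᵀ = Aᵀq: [[38, 10]; [10, 4]]·[β₁, β₀]ᵀ = [52, 9]ᵀ.
Eliminating β₀: 4·(row 1) − 10·(row 2) gives 52·β₁ = 4·52 − 10·9 = 118, so β₁ = 59/26.
Then β₀ = (9 − 10·(59/26))/4 = -89/26.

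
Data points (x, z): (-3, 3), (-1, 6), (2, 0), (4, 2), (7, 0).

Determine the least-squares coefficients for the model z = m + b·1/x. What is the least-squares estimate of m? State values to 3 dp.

Normal-equation sums: Σ1 = 5, Σ1/x = -37/84, Σ1/x·1/x = 10189/7056.
Moment sums: Σz = 11, Σ1/x·z = -13/2.
Normal equations: [[5, -37/84]; [-37/84, 10189/7056]]·[m, b]ᵀ = [11, -13/2]ᵀ.
Eliminating b: (10189/7056)·(row 1) − (-37/84)·(row 2) gives (6197/882)·m = (10189/7056)·11 − (-37/84)·(-13/2) = 91877/7056, so m = 91877/49576.
Then b = ((-13/2) − (-37/84)·(91877/49576))/(10189/7056) = -48783/12394.

m = 1.853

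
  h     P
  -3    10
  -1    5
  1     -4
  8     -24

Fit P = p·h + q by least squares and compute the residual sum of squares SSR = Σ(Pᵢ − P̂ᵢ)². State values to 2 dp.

With design matrix M, MᵀM = [[75, 5]; [5, 4]] and MᵀP = [-231, -13]ᵀ.
Determinant 75·4 − 5² = 275.
p = ((-231)·4 − 5·(-13))/275 = -859/275; q = (75·(-13) − 5·(-231))/275 = 36/55.
Residuals: -7/275, 336/275, -421/275, 92/275; SSR = 1086/275.

SSR = 3.95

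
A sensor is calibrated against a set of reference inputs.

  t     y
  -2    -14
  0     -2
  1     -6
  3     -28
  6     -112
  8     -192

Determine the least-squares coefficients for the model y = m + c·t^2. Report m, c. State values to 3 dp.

m = -2.366, c = -2.981

Sums needed: Σ1 = 6, Σt^2 = 114, Σt^2·t^2 = 5490.
Moment sums: Σy = -354, Σt^2·y = -16634.
Normal equations: [[6, 114]; [114, 5490]]·[m, c]ᵀ = [-354, -16634]ᵀ.
Eliminating c: 5490·(row 1) − 114·(row 2) gives 19944·m = 5490·(-354) − 114·(-16634) = -47184, so m = -1966/831.
Then c = ((-16634) − 114·(-1966/831))/5490 = -2477/831.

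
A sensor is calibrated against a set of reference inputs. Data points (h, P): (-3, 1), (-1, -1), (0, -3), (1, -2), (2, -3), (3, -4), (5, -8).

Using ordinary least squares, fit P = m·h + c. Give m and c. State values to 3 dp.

The normal equations are: 49·m + 7·c = -62;  7·m + 7·c = -20.
Eliminating c: 7·(row 1) − 7·(row 2) gives 294·m = 7·(-62) − 7·(-20) = -294, so m = -1.
Then c = ((-20) − 7·(-1))/7 = -13/7.

m = -1.000, c = -1.857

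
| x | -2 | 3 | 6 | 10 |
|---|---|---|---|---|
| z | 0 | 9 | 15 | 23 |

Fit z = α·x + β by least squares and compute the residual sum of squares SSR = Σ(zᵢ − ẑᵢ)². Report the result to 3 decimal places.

SSR = 0.241

Compute the Gram sums: Σx·x = 149, Σx = 17, Σ1 = 4.
And Σx·z = 347, Σz = 47.
AᵀA·[α, β]ᵀ = Aᵀz becomes [[149, 17]; [17, 4]]·[α, β]ᵀ = [347, 47]ᵀ.
Eliminating β: 4·(row 1) − 17·(row 2) gives 307·α = 4·347 − 17·47 = 589, so α = 589/307.
Then β = (47 − 17·(589/307))/4 = 1104/307.
Residuals: 74/307, -108/307, -33/307, 67/307; SSR = 74/307.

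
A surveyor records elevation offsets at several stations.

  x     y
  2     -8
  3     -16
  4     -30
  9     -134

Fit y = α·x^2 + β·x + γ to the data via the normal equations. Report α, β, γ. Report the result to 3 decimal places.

α = -1.431, β = -2.323, γ = 2.816

The normal equations are: 6914·α + 828·β + 110·γ = -11510;  828·α + 110·β + 18·γ = -1390;  110·α + 18·β + 4·γ = -188.
Solving the 3×3 system (Gaussian elimination) gives α = -677/473, β = -1099/473, γ = 1332/473.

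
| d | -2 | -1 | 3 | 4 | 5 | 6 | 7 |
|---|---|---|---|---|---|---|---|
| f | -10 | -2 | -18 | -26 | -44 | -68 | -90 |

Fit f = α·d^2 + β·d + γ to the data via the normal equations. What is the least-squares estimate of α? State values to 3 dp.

α = -1.954

Sums needed: Σd^2·d^2 = 4676, Σd^2·d = 766, Σd^2 = 140, Σd·d = 140, Σd = 22, Σ1 = 7.
Right-hand side: Σd^2·f = -8578, Σd·f = -1394, Σf = -258.
XᵀX·[α, β, γ]ᵀ = Xᵀf becomes [[4676, 766, 140]; [766, 140, 22]; [140, 22, 7]]·[α, β, γ]ᵀ = [-8578, -1394, -258]ᵀ.
Solving the 3×3 system (Gaussian elimination) gives α = -30383/15547, β = 1691/2221, γ = -2560/15547.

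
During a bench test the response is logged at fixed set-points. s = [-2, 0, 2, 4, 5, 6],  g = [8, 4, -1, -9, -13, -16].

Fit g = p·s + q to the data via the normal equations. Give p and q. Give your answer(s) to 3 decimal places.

The normal equations are: 85·p + 15·q = -215;  15·p + 6·q = -27.
(Σs·s = 85, Σs = 15, Σ1 = 6, Σs·g = -215, Σg = -27.)
Eliminating q: 6·(row 1) − 15·(row 2) gives 285·p = 6·(-215) − 15·(-27) = -885, so p = -59/19.
Then q = ((-27) − 15·(-59/19))/6 = 62/19.

p = -3.105, q = 3.263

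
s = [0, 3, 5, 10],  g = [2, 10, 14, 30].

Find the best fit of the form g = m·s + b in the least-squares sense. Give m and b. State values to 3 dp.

m = 2.792, b = 1.434

Setting ∂/∂m … = 0 gives: 134·m + 18·b = 400;  18·m + 4·b = 56.
det = 134·4 − 18² = 212.
m = (400·4 − 18·56)/212 = 148/53; b = (134·56 − 18·400)/212 = 76/53.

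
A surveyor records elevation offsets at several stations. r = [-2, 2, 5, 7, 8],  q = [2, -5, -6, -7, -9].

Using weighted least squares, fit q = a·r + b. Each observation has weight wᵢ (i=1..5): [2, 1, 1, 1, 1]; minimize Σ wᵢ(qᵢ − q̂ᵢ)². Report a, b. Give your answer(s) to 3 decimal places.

a = -1.042, b = -0.708

Setting ∂/∂a … = 0 gives: 150·a + 18·b = -169;  18·a + 6·b = -23.
(Σwᵢ·r·r = 150, Σwᵢ·r = 18, Σwᵢ·1 = 6, Σwᵢ·r·q = -169, Σwᵢ·q = -23.)
det = 150·6 − 18² = 576.
a = ((-169)·6 − 18·(-23))/576 = -25/24; b = (150·(-23) − 18·(-169))/576 = -17/24.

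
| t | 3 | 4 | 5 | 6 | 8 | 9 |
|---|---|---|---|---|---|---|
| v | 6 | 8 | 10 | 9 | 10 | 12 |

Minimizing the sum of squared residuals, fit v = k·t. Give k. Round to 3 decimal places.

Sums needed: Σt·t = 231.
Moment sums: Σt·v = 342.
So MᵀM·[k]ᵀ = Mᵀv: [[231]]·[k]ᵀ = [342]ᵀ.
Hence k = 342 / 231 ≈ 1.48052.

k = 1.481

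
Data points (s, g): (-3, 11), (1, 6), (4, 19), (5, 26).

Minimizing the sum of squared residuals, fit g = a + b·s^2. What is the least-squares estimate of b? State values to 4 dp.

The normal system AᵀA·[a, b]ᵀ = Aᵀg is [[4, 51]; [51, 963]]·[a, b]ᵀ = [62, 1059]ᵀ.
Eliminating b: 963·(row 1) − 51·(row 2) gives 1251·a = 963·62 − 51·1059 = 5697, so a = 633/139.
Then b = (1059 − 51·(633/139))/963 = 358/417.

b = 0.8585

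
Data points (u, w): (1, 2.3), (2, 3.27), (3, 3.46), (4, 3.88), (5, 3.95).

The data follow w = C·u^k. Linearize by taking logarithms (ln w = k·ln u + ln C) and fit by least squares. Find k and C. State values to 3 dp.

With ln wᵢ as the transformed response and ln uᵢ as the regressor:
Σln u = 4.7875, Σ(ln u)² = 6.1995, Σln w = 5.9885, Σln u·ln w = 6.2754.
Equations: 6.1995·k + 4.7875·ln C = 6.2754;  4.7875·k + 5·ln C = 5.9885.
Slope k = (n·Σln u·ln w − Σln u·Σln w)/(n·Σ(ln u)² − (Σln u)²) = (5·6.2754 − 4.7875·5.9885)/8.0774 = 0.33513; ln C = (Σln w − k·Σln u)/n = 0.87681, so C = exp(0.87681) = 2.40323.

k = 0.335, C = 2.403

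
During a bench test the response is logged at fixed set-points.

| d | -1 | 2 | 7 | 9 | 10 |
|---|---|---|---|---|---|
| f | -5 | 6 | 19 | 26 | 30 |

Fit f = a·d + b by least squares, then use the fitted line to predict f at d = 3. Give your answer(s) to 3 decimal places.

Sums needed: Σd·d = 235, Σd = 27, Σ1 = 5.
For Xᵀf: Σd·f = 684, Σf = 76.
So XᵀX·[a, b]ᵀ = Xᵀf: [[235, 27]; [27, 5]]·[a, b]ᵀ = [684, 76]ᵀ.
det = 235·5 − 27² = 446.
a = (684·5 − 27·76)/446 = 684/223; b = (235·76 − 27·684)/446 = -304/223.
At d = 3: f̂ = (684/223)·(3) + (-304/223)·(1) = 1748/223.

f̂ = 7.839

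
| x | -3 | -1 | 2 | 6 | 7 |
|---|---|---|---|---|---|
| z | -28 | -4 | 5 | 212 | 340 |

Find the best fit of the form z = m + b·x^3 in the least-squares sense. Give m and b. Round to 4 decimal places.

m = -2.4194, b = 0.9965

Sums needed: Σ1 = 5, Σx^3 = 539, Σx^3·x^3 = 165099.
For Mᵀz: Σz = 525, Σx^3·z = 163212.
Normal equations: [[5, 539]; [539, 165099]]·[m, b]ᵀ = [525, 163212]ᵀ.
Determinant 5·165099 − 539² = 534974.
m = (525·165099 − 539·163212)/534974 = -117663/48634; b = (5·163212 − 539·525)/534974 = 533085/534974.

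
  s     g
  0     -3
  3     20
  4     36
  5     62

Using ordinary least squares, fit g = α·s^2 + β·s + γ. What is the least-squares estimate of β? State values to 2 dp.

β = -1.02

Setting ∂/∂α … = 0 gives: 962·α + 216·β + 50·γ = 2306;  216·α + 50·β + 12·γ = 514;  50·α + 12·β + 4·γ = 115.
(Σs^2·s^2 = 962, Σs^2·s = 216, Σs^2 = 50, Σs·s = 50, Σs = 12, Σ1 = 4, Σs^2·g = 2306, Σs·g = 514, Σg = 115.)
Row-reducing yields α = 1005/362, β = -184/181, γ = -1051/362.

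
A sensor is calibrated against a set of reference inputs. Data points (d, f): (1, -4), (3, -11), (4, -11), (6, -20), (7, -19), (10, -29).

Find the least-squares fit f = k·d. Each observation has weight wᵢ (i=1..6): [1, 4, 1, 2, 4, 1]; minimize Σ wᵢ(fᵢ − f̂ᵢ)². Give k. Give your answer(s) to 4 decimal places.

Setting ∂/∂k … = 0 gives: 421·k = -1242.
Hence k = -1242 / 421 ≈ -2.95012.

k = -2.9501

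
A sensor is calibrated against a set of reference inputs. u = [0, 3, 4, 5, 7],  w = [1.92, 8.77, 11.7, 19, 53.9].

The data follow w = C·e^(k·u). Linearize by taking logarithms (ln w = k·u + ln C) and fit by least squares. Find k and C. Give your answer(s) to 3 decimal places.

Let Y = ln w. Fitting Y = k·u + ln C by least squares:
Σu = 19.0000, Σ(u)² = 99.0000, Σln w = 12.2148, Σu·ln w = 58.9845.
Normal system: [[99.0000, 19.0000]; [19.0000, 5]]·[k, ln C]ᵀ = [58.9845, 12.2148]ᵀ.
Solving (det = 134.0000): k = 0.46896, ln C = 0.66091, so C = exp(0.66091) = 1.93656.

k = 0.469, C = 1.937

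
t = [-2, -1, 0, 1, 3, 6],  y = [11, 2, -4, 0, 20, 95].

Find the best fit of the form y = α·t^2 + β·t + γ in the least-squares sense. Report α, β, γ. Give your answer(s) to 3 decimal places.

With design matrix M, MᵀM = [[1395, 235, 51]; [235, 51, 7]; [51, 7, 6]] and Mᵀy = [3646, 606, 124]ᵀ.
Row-reducing yields α = 7515/2596, β = -2831/2596, γ = -1731/649.

α = 2.895, β = -1.091, γ = -2.667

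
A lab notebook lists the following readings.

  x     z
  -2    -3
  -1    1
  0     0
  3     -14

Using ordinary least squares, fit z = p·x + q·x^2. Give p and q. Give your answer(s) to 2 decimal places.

p = -1.11, q = -1.19

Normal-equation sums: Σx·x = 14, Σx·x^2 = 18, Σx^2·x^2 = 98.
For Mᵀz: Σx·z = -37, Σx^2·z = -137.
Normal equations: [[14, 18]; [18, 98]]·[p, q]ᵀ = [-37, -137]ᵀ.
Δ = 14·98 − 18² = 1048.
p = ((-37)·98 − 18·(-137))/1048 = -145/131; q = (14·(-137) − 18·(-37))/1048 = -313/262.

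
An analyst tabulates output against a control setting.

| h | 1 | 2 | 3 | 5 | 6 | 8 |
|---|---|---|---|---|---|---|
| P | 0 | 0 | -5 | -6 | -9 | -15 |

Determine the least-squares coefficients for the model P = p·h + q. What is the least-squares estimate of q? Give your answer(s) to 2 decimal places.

q = 2.92

With design matrix M, MᵀM = [[139, 25]; [25, 6]] and MᵀP = [-219, -35]ᵀ.
Eliminating q: 6·(row 1) − 25·(row 2) gives 209·p = 6·(-219) − 25·(-35) = -439, so p = -439/209.
Then q = ((-35) − 25·(-439/209))/6 = 610/209.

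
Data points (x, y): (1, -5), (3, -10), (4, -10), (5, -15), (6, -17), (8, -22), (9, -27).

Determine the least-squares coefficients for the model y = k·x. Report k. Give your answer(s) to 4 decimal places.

The normal equations are: 232·k = -671.
k = (-671)/232 = -2.89224.

k = -2.8922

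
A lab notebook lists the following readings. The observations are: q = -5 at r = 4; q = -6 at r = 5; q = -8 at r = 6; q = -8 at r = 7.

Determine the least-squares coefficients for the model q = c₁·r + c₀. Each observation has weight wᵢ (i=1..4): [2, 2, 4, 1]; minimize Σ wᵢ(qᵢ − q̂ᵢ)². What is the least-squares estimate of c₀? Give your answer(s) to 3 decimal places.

c₀ = 0.027

Normal-equation sums: Σwᵢ·r·r = 275, Σwᵢ·r = 49, Σwᵢ·1 = 9.
Right-hand side: Σwᵢ·r·q = -348, Σwᵢ·q = -62.
det = 275·9 − 49² = 74.
c₁ = ((-348)·9 − 49·(-62))/74 = -47/37; c₀ = (275·(-62) − 49·(-348))/74 = 1/37.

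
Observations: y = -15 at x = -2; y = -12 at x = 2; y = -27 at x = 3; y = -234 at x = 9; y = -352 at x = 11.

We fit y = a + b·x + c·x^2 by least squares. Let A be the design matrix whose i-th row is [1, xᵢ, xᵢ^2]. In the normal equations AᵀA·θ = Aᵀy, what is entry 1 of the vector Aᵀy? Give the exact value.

Entry 1 ↔ basis 1, so (Aᵀy)_{1} = Σᵢ yᵢ = (1)·(-15) + (1)·(-12) + (1)·(-27) + (1)·(-234) + (1)·(-352) = -640.

-640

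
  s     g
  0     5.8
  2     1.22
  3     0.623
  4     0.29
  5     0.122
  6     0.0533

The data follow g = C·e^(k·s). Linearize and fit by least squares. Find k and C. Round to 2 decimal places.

k = -0.78, C = 5.99

With ln gᵢ as the transformed response and sᵢ as the regressor:
Σs = 20.0000, Σ(s)² = 90.0000, Σln g = -4.7899, Σs·ln g = -34.0830.
Equations: 90.0000·k + 20.0000·ln C = -34.0830;  20.0000·k + 6·ln C = -4.7899.
Slope k = (n·Σs·ln g − Σs·Σln g)/(n·Σ(s)² − (Σs)²) = (6·-34.0830 − 20.0000·-4.7899)/140.0000 = -0.77642; ln C = (Σln g − k·Σs)/n = 1.78976, so C = exp(1.78976) = 5.98803.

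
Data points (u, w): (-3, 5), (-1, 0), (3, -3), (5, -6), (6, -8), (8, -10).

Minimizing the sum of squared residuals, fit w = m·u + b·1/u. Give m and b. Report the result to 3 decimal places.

m = -1.309, b = 1.074

The normal system MᵀM·[m, b]ᵀ = Mᵀw is [[144, 6]; [6, 2089/1600]]·[m, b]ᵀ = [-182, -129/20]ᵀ.
det = 144·(2089/1600) − 6² = 15201/100.
m = ((-182)·(2089/1600) − 6·(-129/20))/(15201/100) = -159139/121608; b = (144·(-129/20) − 6·(-182))/(15201/100) = 5440/5067.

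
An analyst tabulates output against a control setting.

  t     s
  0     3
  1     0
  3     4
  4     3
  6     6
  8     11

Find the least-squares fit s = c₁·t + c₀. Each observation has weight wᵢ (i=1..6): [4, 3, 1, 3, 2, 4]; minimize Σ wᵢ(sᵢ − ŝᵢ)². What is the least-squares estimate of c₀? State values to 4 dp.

c₀ = 0.7863

With design matrix X, XᵀWX = [[388, 62]; [62, 17]] and XᵀWs = [472, 81]ᵀ.
Δ = 388·17 − 62² = 2752.
c₁ = (472·17 − 62·81)/2752 = 1501/1376; c₀ = (388·81 − 62·472)/2752 = 541/688.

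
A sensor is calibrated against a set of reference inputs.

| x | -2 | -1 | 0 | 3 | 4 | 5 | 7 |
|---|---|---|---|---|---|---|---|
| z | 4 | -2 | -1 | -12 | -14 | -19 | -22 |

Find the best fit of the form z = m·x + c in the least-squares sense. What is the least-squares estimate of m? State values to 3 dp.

Entries of AᵀA: Σx·x = 104, Σx = 16, Σ1 = 7.
And Σx·z = -347, Σz = -66.
Determinant 104·7 − 16² = 472.
m = ((-347)·7 − 16·(-66))/472 = -1373/472; c = (104·(-66) − 16·(-347))/472 = -164/59.

m = -2.909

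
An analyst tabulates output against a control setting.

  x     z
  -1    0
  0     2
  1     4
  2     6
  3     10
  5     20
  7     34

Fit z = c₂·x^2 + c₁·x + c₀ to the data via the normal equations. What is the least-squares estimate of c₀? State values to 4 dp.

c₀ = 1.5398

From the data, Σx^2·x^2 = 3125, Σx^2·x = 503, Σx^2 = 89, Σx·x = 89, Σx = 17, Σ1 = 7.
And Σx^2·z = 2284, Σx·z = 384, Σz = 76.
Solving the 3×3 system (Gaussian elimination) gives c₂ = 9916/22449, c₁ = 34214/22449, c₀ = 1646/1069.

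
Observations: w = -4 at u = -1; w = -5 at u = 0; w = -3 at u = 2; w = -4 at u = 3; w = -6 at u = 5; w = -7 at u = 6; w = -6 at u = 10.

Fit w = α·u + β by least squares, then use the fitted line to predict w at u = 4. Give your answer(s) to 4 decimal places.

ŵ = -5.1050

Setting ∂/∂α … = 0 gives: 175·α + 25·β = -146;  25·α + 7·β = -35.
Δ = 175·7 − 25² = 600.
α = ((-146)·7 − 25·(-35))/600 = -49/200; β = (175·(-35) − 25·(-146))/600 = -33/8.
At u = 4: ŵ = (-49/200)·(4) + (-33/8)·(1) = -1021/200.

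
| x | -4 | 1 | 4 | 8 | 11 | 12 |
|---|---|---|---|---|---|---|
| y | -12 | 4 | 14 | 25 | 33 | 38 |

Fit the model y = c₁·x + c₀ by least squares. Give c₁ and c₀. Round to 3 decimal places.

c₁ = 3.047, c₀ = 0.749

Forming AᵀA = [[362, 32]; [32, 6]] and Aᵀy = [1127, 102]ᵀ gives AᵀA·[c₁, c₀]ᵀ = Aᵀy.
Eliminating c₀: 6·(row 1) − 32·(row 2) gives 1148·c₁ = 6·1127 − 32·102 = 3498, so c₁ = 1749/574.
Then c₀ = (102 − 32·(1749/574))/6 = 215/287.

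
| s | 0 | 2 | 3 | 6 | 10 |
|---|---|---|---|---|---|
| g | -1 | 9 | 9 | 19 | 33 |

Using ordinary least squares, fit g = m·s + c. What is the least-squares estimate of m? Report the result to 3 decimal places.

m = 3.276

Sums needed: Σs·s = 149, Σs = 21, Σ1 = 5.
And Σs·g = 489, Σg = 69.
Eliminating c: 5·(row 1) − 21·(row 2) gives 304·m = 5·489 − 21·69 = 996, so m = 249/76.
Then c = (69 − 21·(249/76))/5 = 3/76.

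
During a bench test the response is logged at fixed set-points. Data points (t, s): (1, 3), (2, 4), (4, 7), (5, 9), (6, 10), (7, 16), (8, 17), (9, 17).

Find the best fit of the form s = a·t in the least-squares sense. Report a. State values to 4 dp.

a = 1.9746

Forming AᵀA = [[276]] and Aᵀs = [545]ᵀ gives AᵀA·[a]ᵀ = Aᵀs.
Hence a = 545 / 276 ≈ 1.97464.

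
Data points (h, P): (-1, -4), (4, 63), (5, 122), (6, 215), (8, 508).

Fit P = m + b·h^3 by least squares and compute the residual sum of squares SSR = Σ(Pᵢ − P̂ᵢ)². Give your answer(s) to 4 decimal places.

AᵀA·[m, b]ᵀ = AᵀP reads: 5·m + 916·b = 904;  916·m + 328522·b = 325822.
Δ = 5·328522 − 916² = 803554.
m = (904·328522 − 916·325822)/803554 = -734532/401777; b = (5·325822 − 916·904)/803554 = 400523/401777.
Residuals: -472053/401777, 413011/401777, -314049/401777, 603619/401777, -230528/401777; SSR = 2263788/401777.

SSR = 5.6344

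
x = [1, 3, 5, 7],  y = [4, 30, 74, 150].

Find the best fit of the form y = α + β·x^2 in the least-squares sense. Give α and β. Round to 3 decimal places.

α = 1.125, β = 3.018

Compute the Gram sums: Σ1 = 4, Σx^2 = 84, Σx^2·x^2 = 3108.
And Σy = 258, Σx^2·y = 9474.
MᵀM·[α, β]ᵀ = Mᵀy becomes [[4, 84]; [84, 3108]]·[α, β]ᵀ = [258, 9474]ᵀ.
Determinant 4·3108 − 84² = 5376.
α = (258·3108 − 84·9474)/5376 = 9/8; β = (4·9474 − 84·258)/5376 = 169/56.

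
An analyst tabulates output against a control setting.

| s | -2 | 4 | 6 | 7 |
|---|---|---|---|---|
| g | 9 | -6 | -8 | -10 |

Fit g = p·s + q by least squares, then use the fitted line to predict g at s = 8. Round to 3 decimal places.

ĝ = -12.795

Forming AᵀA = [[105, 15]; [15, 4]] and Aᵀg = [-160, -15]ᵀ gives AᵀA·[p, q]ᵀ = Aᵀg.
Eliminating q: 4·(row 1) − 15·(row 2) gives 195·p = 4·(-160) − 15·(-15) = -415, so p = -83/39.
Then q = ((-15) − 15·(-83/39))/4 = 55/13.
At s = 8: ĝ = (-83/39)·(8) + (55/13)·(1) = -499/39.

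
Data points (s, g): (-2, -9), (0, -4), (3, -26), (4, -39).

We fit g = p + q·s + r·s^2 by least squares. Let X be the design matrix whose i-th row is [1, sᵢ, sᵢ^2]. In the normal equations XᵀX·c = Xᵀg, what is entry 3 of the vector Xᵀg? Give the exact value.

Entry 3 ↔ basis s^2, so (Xᵀg)_{3} = Σᵢ (s^2)·gᵢ = (4)·(-9) + (0)·(-4) + (9)·(-26) + (16)·(-39) = -894.

-894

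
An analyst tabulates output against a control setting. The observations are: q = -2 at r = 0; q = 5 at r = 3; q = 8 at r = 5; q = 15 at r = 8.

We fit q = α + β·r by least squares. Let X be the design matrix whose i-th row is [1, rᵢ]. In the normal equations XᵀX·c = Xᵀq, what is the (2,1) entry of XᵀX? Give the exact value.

Row 2 ↔ basis r, column 1 ↔ basis 1, so (XᵀX)_{2,1} = Σᵢ r = (0)·(1) + (3)·(1) + (5)·(1) + (8)·(1) = 16.

16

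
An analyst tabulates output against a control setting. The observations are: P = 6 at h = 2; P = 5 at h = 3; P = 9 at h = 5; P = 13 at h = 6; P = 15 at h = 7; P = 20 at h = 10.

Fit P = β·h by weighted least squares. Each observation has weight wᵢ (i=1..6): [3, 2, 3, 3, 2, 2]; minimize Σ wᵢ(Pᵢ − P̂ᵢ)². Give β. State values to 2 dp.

The normal equations are: 511·β = 1045.
β = 1045/511 = 2.04501.

β = 2.05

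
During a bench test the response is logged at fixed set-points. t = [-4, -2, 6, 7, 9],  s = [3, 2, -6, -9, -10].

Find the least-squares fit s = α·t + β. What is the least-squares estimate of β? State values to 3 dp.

Sums needed: Σt·t = 186, Σt = 16, Σ1 = 5.
Right-hand side: Σt·s = -205, Σs = -20.
XᵀX·[α, β]ᵀ = Xᵀs becomes [[186, 16]; [16, 5]]·[α, β]ᵀ = [-205, -20]ᵀ.
Δ = 186·5 − 16² = 674.
α = ((-205)·5 − 16·(-20))/674 = -705/674; β = (186·(-20) − 16·(-205))/674 = -220/337.

β = -0.653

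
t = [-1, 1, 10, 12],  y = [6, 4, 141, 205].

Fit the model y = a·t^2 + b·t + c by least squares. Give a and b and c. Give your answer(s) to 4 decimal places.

a = 1.5000, b = -1.2200, c = 3.4600

Sums needed: Σt^2·t^2 = 30738, Σt^2·t = 2728, Σt^2 = 246, Σt·t = 246, Σt = 22, Σ1 = 4.
Moment sums: Σt^2·y = 43630, Σt·y = 3868, Σy = 356.
Normal equations: [[30738, 2728, 246]; [2728, 246, 22]; [246, 22, 4]]·[a, b, c]ᵀ = [43630, 3868, 356]ᵀ.
Solving the 3×3 system (Gaussian elimination) gives a = 3/2, b = -61/50, c = 173/50.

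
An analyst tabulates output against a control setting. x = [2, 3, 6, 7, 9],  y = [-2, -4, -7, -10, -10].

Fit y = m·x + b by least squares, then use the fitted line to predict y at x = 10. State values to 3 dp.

The normal equations are: 179·m + 27·b = -218;  27·m + 5·b = -33.
(Σx·x = 179, Σx = 27, Σ1 = 5, Σx·y = -218, Σy = -33.)
det = 179·5 − 27² = 166.
m = ((-218)·5 − 27·(-33))/166 = -199/166; b = (179·(-33) − 27·(-218))/166 = -21/166.
At x = 10: ŷ = (-199/166)·(10) + (-21/166)·(1) = -2011/166.

ŷ = -12.114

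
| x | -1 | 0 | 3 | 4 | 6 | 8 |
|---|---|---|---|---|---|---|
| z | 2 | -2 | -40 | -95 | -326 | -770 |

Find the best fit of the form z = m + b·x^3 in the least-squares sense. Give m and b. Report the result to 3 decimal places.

m = -0.104, b = -1.504

Compute the Gram sums: Σ1 = 6, Σx^3 = 818, Σx^3·x^3 = 313626.
Right-hand side: Σz = -1231, Σx^3·z = -471818.
Eliminating b: 313626·(row 1) − 818·(row 2) gives 1212632·m = 313626·(-1231) − 818·(-471818) = -126482, so m = -63241/606316.
Then b = ((-471818) − 818·(-63241/606316))/313626 = -911975/606316.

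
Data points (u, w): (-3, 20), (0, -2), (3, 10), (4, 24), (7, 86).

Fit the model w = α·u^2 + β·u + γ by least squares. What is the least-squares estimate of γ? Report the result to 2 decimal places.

γ = -2.68

The normal equations are: 2819·α + 407·β + 83·γ = 4868;  407·α + 83·β + 11·γ = 668;  83·α + 11·β + 5·γ = 138.
Row-reducing yields α = 1615/796, β = -3691/2388, γ = -3199/1194.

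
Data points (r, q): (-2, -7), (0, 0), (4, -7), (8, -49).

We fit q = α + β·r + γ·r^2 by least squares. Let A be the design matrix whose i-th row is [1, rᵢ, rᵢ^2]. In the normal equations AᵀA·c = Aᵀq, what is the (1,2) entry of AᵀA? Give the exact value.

Row 1 ↔ basis 1, column 2 ↔ basis r, so (AᵀA)_{1,2} = Σᵢ r = (1)·(-2) + (1)·(0) + (1)·(4) + (1)·(8) = 10.

10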